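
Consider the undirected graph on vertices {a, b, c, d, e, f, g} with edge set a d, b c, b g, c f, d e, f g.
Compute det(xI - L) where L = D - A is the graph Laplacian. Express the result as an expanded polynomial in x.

With the vertex order [a, b, c, d, e, f, g], the degrees are [1, 2, 2, 2, 1, 2, 2], giving D = diag(1, 2, 2, 2, 1, 2, 2) and L = D - A. The eigenvalues of L are [0, 0, 1, 2, 2, 3, 4]; the characteristic polynomial is the product of (x - lambda_i), which multiplies out to x^7 - 12x^6 + 55x^5 - 120x^4 + 124x^3 - 48x^2. The coefficient of x^6 equals -trace(L) = -12, matching the sum of degrees.

x^7 - 12x^6 + 55x^5 - 120x^4 + 124x^3 - 48x^2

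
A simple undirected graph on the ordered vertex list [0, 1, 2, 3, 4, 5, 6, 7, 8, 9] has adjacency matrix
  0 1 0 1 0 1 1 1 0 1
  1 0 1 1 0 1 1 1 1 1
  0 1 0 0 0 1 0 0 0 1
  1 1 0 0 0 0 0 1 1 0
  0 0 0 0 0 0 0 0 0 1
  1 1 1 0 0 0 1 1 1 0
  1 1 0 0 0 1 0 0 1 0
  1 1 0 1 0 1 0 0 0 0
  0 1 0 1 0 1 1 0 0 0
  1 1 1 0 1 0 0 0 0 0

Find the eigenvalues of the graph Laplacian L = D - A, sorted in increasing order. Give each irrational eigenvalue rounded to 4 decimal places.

[0, 0.7741, 2.4653, 3.2868, 4.1650, 4.4334, 5.3939, 6.7324, 7.7294, 9.0197]

Reading degrees in the order [0, 1, 2, 3, 4, 5, 6, 7, 8, 9] gives [6, 8, 3, 4, 1, 6, 4, 4, 4, 4]; set D = diag(6, 8, 3, 4, 1, 6, 4, 4, 4, 4) and form L = D - A. Since every row of L sums to 0, the all-ones vector is in the kernel and 0 is an eigenvalue. The single zero eigenvalue shows the graph is connected. By the matrix-tree theorem the graph has (1/10) * product of the nonzero eigenvalues = 29323 spanning trees.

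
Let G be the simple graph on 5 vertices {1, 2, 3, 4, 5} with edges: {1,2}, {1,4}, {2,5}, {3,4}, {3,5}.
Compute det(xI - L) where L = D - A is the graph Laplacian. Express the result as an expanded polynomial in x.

x^5 - 10x^4 + 35x^3 - 50x^2 + 25x

Reading degrees in the order [1, 2, 3, 4, 5] gives [2, 2, 2, 2, 2]; set D = diag(2, 2, 2, 2, 2) and form L = D - A. Computing det(xI - L) by cofactor expansion (or equivalently via sum-over-permutations) gives x^5 - 10x^4 + 35x^3 - 50x^2 + 25x. The constant term is 0 because L is singular (the all-ones vector lies in its kernel). The largest eigenvalue, 3.6180, is at most the vertex count 5. By the matrix-tree theorem the graph has (1/5) * product of the nonzero eigenvalues = 5 spanning trees.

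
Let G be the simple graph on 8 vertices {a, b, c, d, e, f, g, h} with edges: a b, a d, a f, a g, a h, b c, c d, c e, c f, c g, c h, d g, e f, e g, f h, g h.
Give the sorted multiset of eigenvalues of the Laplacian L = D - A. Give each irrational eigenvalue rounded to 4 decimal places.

With the vertex order [a, b, c, d, e, f, g, h], the degrees are [5, 2, 6, 3, 3, 4, 5, 4], giving D = diag(5, 2, 6, 3, 3, 4, 5, 4) and L = D - A. The multiplicity of 0 as a Laplacian eigenvalue equals the number of connected components.

[0, 1.9160, 2.6363, 3.3175, 4.6388, 5.4976, 6.3978, 7.5959]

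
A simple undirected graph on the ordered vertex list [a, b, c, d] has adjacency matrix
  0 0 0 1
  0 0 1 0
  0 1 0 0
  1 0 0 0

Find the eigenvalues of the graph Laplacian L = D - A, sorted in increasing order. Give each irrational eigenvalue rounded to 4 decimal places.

[0, 0, 2, 2]

Each diagonal entry of L is the vertex degree and each off-diagonal entry is -1 where an edge is present, 0 otherwise; in the order [a, b, c, d] the diagonal is [1, 1, 1, 1]. Diagonalising L (or applying a numerical eigensolver to the 4x4 matrix) gives the spectrum above. The 2 zero eigenvalues correspond to the 2 connected components. The eigenvalues sum to 4, which equals trace(L) = 2|E|.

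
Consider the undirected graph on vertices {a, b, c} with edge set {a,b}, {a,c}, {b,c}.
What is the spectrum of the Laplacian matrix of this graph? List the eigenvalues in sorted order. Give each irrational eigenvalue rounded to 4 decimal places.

Each diagonal entry of L is the vertex degree and each off-diagonal entry is -1 where an edge is present, 0 otherwise; in the order [a, b, c] the diagonal is [2, 2, 2]. Since every row of L sums to 0, the all-ones vector is in the kernel and 0 is an eigenvalue. The largest eigenvalue, 3, is at most the vertex count 3.

[0, 3, 3]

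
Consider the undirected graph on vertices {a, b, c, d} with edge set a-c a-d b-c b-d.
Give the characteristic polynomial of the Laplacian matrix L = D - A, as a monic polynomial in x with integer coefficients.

x^4 - 8x^3 + 20x^2 - 16x

Each diagonal entry of L is the vertex degree and each off-diagonal entry is -1 where an edge is present, 0 otherwise; in the order [a, b, c, d] the diagonal is [2, 2, 2, 2]. Computing det(xI - L) by cofactor expansion (or equivalently via sum-over-permutations) gives x^4 - 8x^3 + 20x^2 - 16x. The constant term is 0 because L is singular (the all-ones vector lies in its kernel). There is one zero in the spectrum, matching the 1 component.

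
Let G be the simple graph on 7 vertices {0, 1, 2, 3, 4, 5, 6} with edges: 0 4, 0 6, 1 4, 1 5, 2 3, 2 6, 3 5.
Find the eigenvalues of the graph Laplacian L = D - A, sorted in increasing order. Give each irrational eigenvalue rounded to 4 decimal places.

[0, 0.7530, 0.7530, 2.4450, 2.4450, 3.8019, 3.8019]

Each diagonal entry of L is the vertex degree and each off-diagonal entry is -1 where an edge is present, 0 otherwise; in the order [0, 1, 2, 3, 4, 5, 6] the diagonal is [2, 2, 2, 2, 2, 2, 2]. Diagonalising L (or applying a numerical eigensolver to the 7x7 matrix) gives the spectrum above. The largest eigenvalue, 3.8019, is at most the vertex count 7.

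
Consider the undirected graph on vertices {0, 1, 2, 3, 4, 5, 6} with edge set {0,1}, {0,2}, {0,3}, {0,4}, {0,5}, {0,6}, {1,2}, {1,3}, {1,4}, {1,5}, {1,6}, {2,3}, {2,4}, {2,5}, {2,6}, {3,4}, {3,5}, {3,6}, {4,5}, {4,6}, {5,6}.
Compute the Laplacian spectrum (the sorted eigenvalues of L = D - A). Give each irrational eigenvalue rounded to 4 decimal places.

[0, 7, 7, 7, 7, 7, 7]

Reading degrees in the order [0, 1, 2, 3, 4, 5, 6] gives [6, 6, 6, 6, 6, 6, 6]; set D = diag(6, 6, 6, 6, 6, 6, 6) and form L = D - A. The multiplicity of 0 as a Laplacian eigenvalue equals the number of connected components. The largest eigenvalue, 7, is at most the vertex count 7. There is one zero in the spectrum, matching the 1 component.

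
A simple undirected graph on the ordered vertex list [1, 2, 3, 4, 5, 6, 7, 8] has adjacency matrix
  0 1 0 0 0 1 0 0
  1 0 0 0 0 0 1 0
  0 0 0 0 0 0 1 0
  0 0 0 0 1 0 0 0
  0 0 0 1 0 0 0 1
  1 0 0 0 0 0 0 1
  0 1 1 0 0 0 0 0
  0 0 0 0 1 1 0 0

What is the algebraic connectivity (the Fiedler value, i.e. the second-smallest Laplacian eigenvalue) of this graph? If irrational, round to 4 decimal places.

0.1522

Each diagonal entry of L is the vertex degree and each off-diagonal entry is -1 where an edge is present, 0 otherwise; in the order [1, 2, 3, 4, 5, 6, 7, 8] the diagonal is [2, 2, 1, 1, 2, 2, 2, 2]. Computing the eigenvalues of L and sorting gives [0, 0.1522, 0.5858, 1.2346, 2, 2.7654, 3.4142, 3.8478]. The Fiedler value lambda_2 = 0.1522 is strictly positive, so the graph is connected. The eigenvalues sum to 14, which equals trace(L) = 2|E|.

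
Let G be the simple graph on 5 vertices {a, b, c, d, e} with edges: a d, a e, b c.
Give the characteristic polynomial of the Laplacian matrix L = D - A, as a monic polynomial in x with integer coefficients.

x^5 - 6x^4 + 11x^3 - 6x^2

Each diagonal entry of L is the vertex degree and each off-diagonal entry is -1 where an edge is present, 0 otherwise; in the order [a, b, c, d, e] the diagonal is [2, 1, 1, 1, 1]. Computing det(xI - L) by cofactor expansion (or equivalently via sum-over-permutations) gives x^5 - 6x^4 + 11x^3 - 6x^2. The coefficient of x^4 equals -trace(L) = -6, matching the sum of degrees.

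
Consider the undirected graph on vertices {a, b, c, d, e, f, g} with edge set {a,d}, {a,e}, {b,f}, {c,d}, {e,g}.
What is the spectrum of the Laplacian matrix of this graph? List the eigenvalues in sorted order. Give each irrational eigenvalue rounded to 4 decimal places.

[0, 0, 0.3820, 1.3820, 2, 2.6180, 3.6180]

Reading degrees in the order [a, b, c, d, e, f, g] gives [2, 1, 1, 2, 2, 1, 1]; set D = diag(2, 1, 1, 2, 2, 1, 1) and form L = D - A. L is symmetric positive semidefinite, so every eigenvalue is real and nonnegative. The 2 zero eigenvalues correspond to the 2 connected components.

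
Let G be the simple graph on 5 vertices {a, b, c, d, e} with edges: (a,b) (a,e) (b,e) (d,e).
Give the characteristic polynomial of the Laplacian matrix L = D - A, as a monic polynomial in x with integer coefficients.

x^5 - 8x^4 + 19x^3 - 12x^2

Each diagonal entry of L is the vertex degree and each off-diagonal entry is -1 where an edge is present, 0 otherwise; in the order [a, b, c, d, e] the diagonal is [2, 2, 0, 1, 3]. Computing det(xI - L) by cofactor expansion (or equivalently via sum-over-permutations) gives x^5 - 8x^4 + 19x^3 - 12x^2. The constant term is 0 because L is singular (the all-ones vector lies in its kernel). There are 2 zeros in the spectrum, matching the 2 components.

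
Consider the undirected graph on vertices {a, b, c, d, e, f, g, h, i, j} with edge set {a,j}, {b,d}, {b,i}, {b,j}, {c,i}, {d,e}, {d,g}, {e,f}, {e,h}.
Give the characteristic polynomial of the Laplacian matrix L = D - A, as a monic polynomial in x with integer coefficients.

Reading degrees in the order [a, b, c, d, e, f, g, h, i, j] gives [1, 3, 1, 3, 3, 1, 1, 1, 2, 2]; set D = diag(1, 3, 1, 3, 3, 1, 1, 1, 2, 2) and form L = D - A. Computing det(xI - L) by cofactor expansion (or equivalently via sum-over-permutations) gives x^10 - 18x^9 + 133x^8 - 524x^7 + 1198x^6 - 1624x^5 + 1285x^4 - 564x^3 + 123x^2 - 10x. Since p(0) = det(-L) = 0, x divides p(x). By the matrix-tree theorem the graph has (1/10) * product of the nonzero eigenvalues = 1 spanning tree.

x^10 - 18x^9 + 133x^8 - 524x^7 + 1198x^6 - 1624x^5 + 1285x^4 - 564x^3 + 123x^2 - 10x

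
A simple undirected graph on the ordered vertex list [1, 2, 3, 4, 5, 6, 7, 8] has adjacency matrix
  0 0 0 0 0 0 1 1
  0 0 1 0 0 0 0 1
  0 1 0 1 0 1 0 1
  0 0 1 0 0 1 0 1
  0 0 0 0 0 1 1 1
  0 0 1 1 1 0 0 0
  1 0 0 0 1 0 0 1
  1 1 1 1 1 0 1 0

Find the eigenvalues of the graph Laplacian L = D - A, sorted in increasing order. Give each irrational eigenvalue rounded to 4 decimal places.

[0, 1.2134, 1.8045, 2.5842, 3.7147, 4.5101, 5, 7.1731]

Reading degrees in the order [1, 2, 3, 4, 5, 6, 7, 8] gives [2, 2, 4, 3, 3, 3, 3, 6]; set D = diag(2, 2, 4, 3, 3, 3, 3, 6) and form L = D - A. L is symmetric positive semidefinite, so every eigenvalue is real and nonnegative. The single zero eigenvalue shows the graph is connected. The largest eigenvalue, 7.1731, is at most the vertex count 8. There is one zero in the spectrum, matching the 1 component.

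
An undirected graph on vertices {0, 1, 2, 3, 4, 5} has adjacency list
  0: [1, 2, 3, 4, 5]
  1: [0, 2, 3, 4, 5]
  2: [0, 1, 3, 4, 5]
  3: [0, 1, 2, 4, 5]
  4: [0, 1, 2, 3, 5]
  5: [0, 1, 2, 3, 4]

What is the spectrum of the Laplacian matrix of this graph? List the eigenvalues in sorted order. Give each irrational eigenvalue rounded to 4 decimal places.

[0, 6, 6, 6, 6, 6]

Reading degrees in the order [0, 1, 2, 3, 4, 5] gives [5, 5, 5, 5, 5, 5]; set D = diag(5, 5, 5, 5, 5, 5) and form L = D - A. The multiplicity of 0 as a Laplacian eigenvalue equals the number of connected components. By the matrix-tree theorem the graph has (1/6) * product of the nonzero eigenvalues = 1296 spanning trees.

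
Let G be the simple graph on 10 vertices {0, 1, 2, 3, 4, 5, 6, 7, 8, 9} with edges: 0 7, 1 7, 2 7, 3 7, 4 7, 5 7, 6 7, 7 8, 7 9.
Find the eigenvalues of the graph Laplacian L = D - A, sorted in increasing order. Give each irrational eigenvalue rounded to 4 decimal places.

Each diagonal entry of L is the vertex degree and each off-diagonal entry is -1 where an edge is present, 0 otherwise; in the order [0, 1, 2, 3, 4, 5, 6, 7, 8, 9] the diagonal is [1, 1, 1, 1, 1, 1, 1, 9, 1, 1]. Since every row of L sums to 0, the all-ones vector is in the kernel and 0 is an eigenvalue. The single zero eigenvalue shows the graph is connected.

[0, 1, 1, 1, 1, 1, 1, 1, 1, 10]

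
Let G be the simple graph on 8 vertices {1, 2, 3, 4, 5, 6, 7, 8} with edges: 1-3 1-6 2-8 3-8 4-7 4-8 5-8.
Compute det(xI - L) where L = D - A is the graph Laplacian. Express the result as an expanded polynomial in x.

With the vertex order [1, 2, 3, 4, 5, 6, 7, 8], the degrees are [2, 1, 2, 2, 1, 1, 1, 4], giving D = diag(2, 1, 2, 2, 1, 1, 1, 4) and L = D - A. Computing det(xI - L) by cofactor expansion (or equivalently via sum-over-permutations) gives x^8 - 14x^7 + 75x^6 - 198x^5 + 275x^4 - 198x^3 + 67x^2 - 8x. The constant term is 0 because L is singular (the all-ones vector lies in its kernel).

x^8 - 14x^7 + 75x^6 - 198x^5 + 275x^4 - 198x^3 + 67x^2 - 8x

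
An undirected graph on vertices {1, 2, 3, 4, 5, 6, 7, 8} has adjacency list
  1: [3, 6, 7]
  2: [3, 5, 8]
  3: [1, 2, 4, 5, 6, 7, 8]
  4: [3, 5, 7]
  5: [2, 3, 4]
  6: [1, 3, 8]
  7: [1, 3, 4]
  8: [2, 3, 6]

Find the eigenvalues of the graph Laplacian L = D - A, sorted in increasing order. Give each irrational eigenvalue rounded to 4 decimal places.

Reading degrees in the order [1, 2, 3, 4, 5, 6, 7, 8] gives [3, 3, 7, 3, 3, 3, 3, 3]; set D = diag(3, 3, 7, 3, 3, 3, 3, 3) and form L = D - A. Diagonalising L (or applying a numerical eigensolver to the 8x8 matrix) gives the spectrum above. The single zero eigenvalue shows the graph is connected. By the matrix-tree theorem the graph has (1/8) * product of the nonzero eigenvalues = 841 spanning trees. There is one zero in the spectrum, matching the 1 component.

[0, 1.7530, 1.7530, 3.4450, 3.4450, 4.8019, 4.8019, 8]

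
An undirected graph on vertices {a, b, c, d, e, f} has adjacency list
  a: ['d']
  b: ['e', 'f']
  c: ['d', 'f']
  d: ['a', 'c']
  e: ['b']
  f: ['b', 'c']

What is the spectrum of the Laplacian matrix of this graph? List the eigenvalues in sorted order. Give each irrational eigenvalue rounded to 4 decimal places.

Each diagonal entry of L is the vertex degree and each off-diagonal entry is -1 where an edge is present, 0 otherwise; in the order [a, b, c, d, e, f] the diagonal is [1, 2, 2, 2, 1, 2]. Diagonalising L (or applying a numerical eigensolver to the 6x6 matrix) gives the spectrum above.

[0, 0.2679, 1, 2, 3, 3.7321]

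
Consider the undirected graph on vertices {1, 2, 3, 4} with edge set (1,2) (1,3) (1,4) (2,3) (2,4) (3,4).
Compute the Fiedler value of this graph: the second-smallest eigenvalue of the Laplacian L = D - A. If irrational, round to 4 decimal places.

Each diagonal entry of L is the vertex degree and each off-diagonal entry is -1 where an edge is present, 0 otherwise; in the order [1, 2, 3, 4] the diagonal is [3, 3, 3, 3]. Computing the eigenvalues of L and sorting gives [0, 4, 4, 4]. The Fiedler value lambda_2 = 4 is strictly positive, so the graph is connected. The eigenvalues sum to 12, which equals trace(L) = 2|E|. The largest eigenvalue, 4, is at most the vertex count 4.

4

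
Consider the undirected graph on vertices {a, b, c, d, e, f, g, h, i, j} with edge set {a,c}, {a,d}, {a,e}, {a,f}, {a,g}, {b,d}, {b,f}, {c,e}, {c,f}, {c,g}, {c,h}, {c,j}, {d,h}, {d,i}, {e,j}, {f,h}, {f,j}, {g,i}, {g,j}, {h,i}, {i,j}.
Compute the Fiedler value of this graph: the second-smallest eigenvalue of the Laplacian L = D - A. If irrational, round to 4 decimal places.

1.5506

Each diagonal entry of L is the vertex degree and each off-diagonal entry is -1 where an edge is present, 0 otherwise; in the order [a, b, c, d, e, f, g, h, i, j] the diagonal is [5, 2, 6, 4, 3, 5, 4, 4, 4, 5]. The sorted Laplacian eigenvalues are [0, 1.5506, 2.5028, 3.5026, 3.8763, 4.2555, 5.4458, 6.1069, 7.2110, 7.5484]; the algebraic connectivity is the second entry, 1.5506. The eigenvalues sum to 42, which equals trace(L) = 2|E|. There is one zero in the spectrum, matching the 1 component.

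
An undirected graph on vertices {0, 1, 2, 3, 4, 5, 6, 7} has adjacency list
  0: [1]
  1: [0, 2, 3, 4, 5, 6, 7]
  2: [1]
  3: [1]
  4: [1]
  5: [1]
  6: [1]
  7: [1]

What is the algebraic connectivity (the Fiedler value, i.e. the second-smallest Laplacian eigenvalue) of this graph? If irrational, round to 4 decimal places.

Reading degrees in the order [0, 1, 2, 3, 4, 5, 6, 7] gives [1, 7, 1, 1, 1, 1, 1, 1]; set D = diag(1, 7, 1, 1, 1, 1, 1, 1) and form L = D - A. The smallest Laplacian eigenvalue is always 0. The next one, lambda_2 = 1, measures how hard the graph is to disconnect: larger values mean better connectivity. The largest eigenvalue, 8, is at most the vertex count 8.

1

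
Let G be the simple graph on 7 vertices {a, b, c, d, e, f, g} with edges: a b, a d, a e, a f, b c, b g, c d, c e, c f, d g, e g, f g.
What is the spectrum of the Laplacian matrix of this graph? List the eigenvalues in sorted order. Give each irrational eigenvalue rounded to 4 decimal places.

[0, 3, 3, 3, 4, 4, 7]

Reading degrees in the order [a, b, c, d, e, f, g] gives [4, 3, 4, 3, 3, 3, 4]; set D = diag(4, 3, 4, 3, 3, 3, 4) and form L = D - A. The multiplicity of 0 as a Laplacian eigenvalue equals the number of connected components. The single zero eigenvalue shows the graph is connected. The eigenvalues sum to 24, which equals trace(L) = 2|E|. By the matrix-tree theorem the graph has (1/7) * product of the nonzero eigenvalues = 432 spanning trees.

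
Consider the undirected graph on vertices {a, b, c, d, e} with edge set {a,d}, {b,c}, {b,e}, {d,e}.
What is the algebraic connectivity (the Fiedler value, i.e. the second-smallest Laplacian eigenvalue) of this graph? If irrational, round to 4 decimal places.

With the vertex order [a, b, c, d, e], the degrees are [1, 2, 1, 2, 2], giving D = diag(1, 2, 1, 2, 2) and L = D - A. The smallest Laplacian eigenvalue is always 0. The next one, lambda_2 = 0.3820, measures how hard the graph is to disconnect: larger values mean better connectivity. The eigenvalues sum to 8, which equals trace(L) = 2|E|.

0.3820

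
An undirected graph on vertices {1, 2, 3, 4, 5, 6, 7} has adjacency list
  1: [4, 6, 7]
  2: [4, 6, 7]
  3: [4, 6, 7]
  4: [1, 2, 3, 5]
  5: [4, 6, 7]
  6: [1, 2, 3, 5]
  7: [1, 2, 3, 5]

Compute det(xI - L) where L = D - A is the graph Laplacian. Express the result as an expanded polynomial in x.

Each diagonal entry of L is the vertex degree and each off-diagonal entry is -1 where an edge is present, 0 otherwise; in the order [1, 2, 3, 4, 5, 6, 7] the diagonal is [3, 3, 3, 4, 3, 4, 4]. L has integer entries, so p(x) = det(xI - L) has integer coefficients. Expanding the determinant yields x^7 - 24x^6 + 234x^5 - 1192x^4 + 3357x^3 - 4968x^2 + 3024x. The coefficient of x^6 equals -trace(L) = -24, matching the sum of degrees.

x^7 - 24x^6 + 234x^5 - 1192x^4 + 3357x^3 - 4968x^2 + 3024x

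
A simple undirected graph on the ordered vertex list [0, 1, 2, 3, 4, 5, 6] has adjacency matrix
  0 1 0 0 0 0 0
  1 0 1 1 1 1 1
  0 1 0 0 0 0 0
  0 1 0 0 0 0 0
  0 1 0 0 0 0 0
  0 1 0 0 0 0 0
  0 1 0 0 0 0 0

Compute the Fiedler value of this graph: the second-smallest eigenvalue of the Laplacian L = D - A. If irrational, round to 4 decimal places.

With the vertex order [0, 1, 2, 3, 4, 5, 6], the degrees are [1, 6, 1, 1, 1, 1, 1], giving D = diag(1, 6, 1, 1, 1, 1, 1) and L = D - A. The smallest Laplacian eigenvalue is always 0. The next one, lambda_2 = 1, measures how hard the graph is to disconnect: larger values mean better connectivity.

1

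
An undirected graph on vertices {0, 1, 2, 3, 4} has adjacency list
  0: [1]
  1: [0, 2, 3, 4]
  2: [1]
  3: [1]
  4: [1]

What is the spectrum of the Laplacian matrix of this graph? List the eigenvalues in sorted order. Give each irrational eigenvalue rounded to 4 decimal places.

With the vertex order [0, 1, 2, 3, 4], the degrees are [1, 4, 1, 1, 1], giving D = diag(1, 4, 1, 1, 1) and L = D - A. Since every row of L sums to 0, the all-ones vector is in the kernel and 0 is an eigenvalue.

[0, 1, 1, 1, 5]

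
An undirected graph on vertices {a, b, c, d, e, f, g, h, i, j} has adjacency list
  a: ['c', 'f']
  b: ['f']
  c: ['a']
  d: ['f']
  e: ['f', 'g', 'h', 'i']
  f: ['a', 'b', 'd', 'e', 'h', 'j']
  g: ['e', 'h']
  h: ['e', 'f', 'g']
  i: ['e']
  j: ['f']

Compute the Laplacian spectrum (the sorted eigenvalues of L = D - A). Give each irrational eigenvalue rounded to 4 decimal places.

Reading degrees in the order [a, b, c, d, e, f, g, h, i, j] gives [2, 1, 1, 1, 4, 6, 2, 3, 1, 1]; set D = diag(2, 1, 1, 1, 4, 6, 2, 3, 1, 1) and form L = D - A. Since every row of L sums to 0, the all-ones vector is in the kernel and 0 is an eigenvalue. The single zero eigenvalue shows the graph is connected. The largest eigenvalue, 7.1756, is at most the vertex count 10.

[0, 0.3861, 0.6208, 1, 1, 1.1560, 2.4791, 3.3777, 4.8047, 7.1756]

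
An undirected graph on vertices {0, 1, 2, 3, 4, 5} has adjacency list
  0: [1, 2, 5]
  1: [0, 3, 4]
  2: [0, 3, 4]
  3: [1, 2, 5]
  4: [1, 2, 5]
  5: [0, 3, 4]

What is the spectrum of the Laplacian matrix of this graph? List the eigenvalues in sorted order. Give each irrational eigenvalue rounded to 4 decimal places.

[0, 3, 3, 3, 3, 6]

Each diagonal entry of L is the vertex degree and each off-diagonal entry is -1 where an edge is present, 0 otherwise; in the order [0, 1, 2, 3, 4, 5] the diagonal is [3, 3, 3, 3, 3, 3]. Diagonalising L (or applying a numerical eigensolver to the 6x6 matrix) gives the spectrum above. By the matrix-tree theorem the graph has (1/6) * product of the nonzero eigenvalues = 81 spanning trees. There is one zero in the spectrum, matching the 1 component.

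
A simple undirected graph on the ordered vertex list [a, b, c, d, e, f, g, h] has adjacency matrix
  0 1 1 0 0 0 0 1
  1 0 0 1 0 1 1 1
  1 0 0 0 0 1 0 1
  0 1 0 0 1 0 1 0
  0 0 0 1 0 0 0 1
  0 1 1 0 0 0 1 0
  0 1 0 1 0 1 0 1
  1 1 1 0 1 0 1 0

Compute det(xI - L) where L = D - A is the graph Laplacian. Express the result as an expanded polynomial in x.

With the vertex order [a, b, c, d, e, f, g, h], the degrees are [3, 5, 3, 3, 2, 3, 4, 5], giving D = diag(3, 5, 3, 3, 2, 3, 4, 5) and L = D - A. L has integer entries, so p(x) = det(xI - L) has integer coefficients. Expanding the determinant yields x^8 - 28x^7 + 325x^6 - 2022x^5 + 7261x^4 - 14996x^3 + 16420x^2 - 7312x. The constant term is 0 because L is singular (the all-ones vector lies in its kernel). The eigenvalues sum to 28, which equals trace(L) = 2|E|.

x^8 - 28x^7 + 325x^6 - 2022x^5 + 7261x^4 - 14996x^3 + 16420x^2 - 7312x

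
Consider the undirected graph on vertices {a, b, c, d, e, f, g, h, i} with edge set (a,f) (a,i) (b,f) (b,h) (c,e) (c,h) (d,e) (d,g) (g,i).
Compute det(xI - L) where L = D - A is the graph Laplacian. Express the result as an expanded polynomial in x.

Each diagonal entry of L is the vertex degree and each off-diagonal entry is -1 where an edge is present, 0 otherwise; in the order [a, b, c, d, e, f, g, h, i] the diagonal is [2, 2, 2, 2, 2, 2, 2, 2, 2]. L has integer entries, so p(x) = det(xI - L) has integer coefficients. Expanding the determinant yields x^9 - 18x^8 + 135x^7 - 546x^6 + 1287x^5 - 1782x^4 + 1386x^3 - 540x^2 + 81x. Since p(0) = det(-L) = 0, x divides p(x). By the matrix-tree theorem the graph has (1/9) * product of the nonzero eigenvalues = 9 spanning trees.

x^9 - 18x^8 + 135x^7 - 546x^6 + 1287x^5 - 1782x^4 + 1386x^3 - 540x^2 + 81x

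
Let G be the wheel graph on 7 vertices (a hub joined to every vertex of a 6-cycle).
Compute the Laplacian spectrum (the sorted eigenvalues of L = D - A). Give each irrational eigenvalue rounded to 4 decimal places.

[0, 2, 2, 4, 4, 5, 7]

The graph has 7 vertices and degree multiset [6, 3, 3, 3, 3, 3, 3]; D is the diagonal matrix of degrees and L = D - A. L is symmetric positive semidefinite, so every eigenvalue is real and nonnegative. The largest eigenvalue, 7, is at most the vertex count 7. There is one zero in the spectrum, matching the 1 component.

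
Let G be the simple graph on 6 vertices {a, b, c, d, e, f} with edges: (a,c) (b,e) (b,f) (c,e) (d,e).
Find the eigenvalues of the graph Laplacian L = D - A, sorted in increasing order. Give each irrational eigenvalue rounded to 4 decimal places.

[0, 0.3820, 0.6972, 2, 2.6180, 4.3028]

With the vertex order [a, b, c, d, e, f], the degrees are [1, 2, 2, 1, 3, 1], giving D = diag(1, 2, 2, 1, 3, 1) and L = D - A. The multiplicity of 0 as a Laplacian eigenvalue equals the number of connected components. The single zero eigenvalue shows the graph is connected. The largest eigenvalue, 4.3028, is at most the vertex count 6. There is one zero in the spectrum, matching the 1 component.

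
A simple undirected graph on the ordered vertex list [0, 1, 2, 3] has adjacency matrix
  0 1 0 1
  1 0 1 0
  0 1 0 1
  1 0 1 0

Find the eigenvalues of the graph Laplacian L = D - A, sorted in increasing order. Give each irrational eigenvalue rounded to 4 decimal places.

Each diagonal entry of L is the vertex degree and each off-diagonal entry is -1 where an edge is present, 0 otherwise; in the order [0, 1, 2, 3] the diagonal is [2, 2, 2, 2]. The multiplicity of 0 as a Laplacian eigenvalue equals the number of connected components. There is one zero in the spectrum, matching the 1 component. By the matrix-tree theorem the graph has (1/4) * product of the nonzero eigenvalues = 4 spanning trees.

[0, 2, 2, 4]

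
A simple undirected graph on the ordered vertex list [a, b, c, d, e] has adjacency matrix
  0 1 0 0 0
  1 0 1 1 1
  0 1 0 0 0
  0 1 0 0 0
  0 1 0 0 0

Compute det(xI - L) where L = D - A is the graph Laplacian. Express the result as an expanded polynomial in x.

x^5 - 8x^4 + 18x^3 - 16x^2 + 5x

With the vertex order [a, b, c, d, e], the degrees are [1, 4, 1, 1, 1], giving D = diag(1, 4, 1, 1, 1) and L = D - A. The eigenvalues of L are [0, 1, 1, 1, 5]; the characteristic polynomial is the product of (x - lambda_i), which multiplies out to x^5 - 8x^4 + 18x^3 - 16x^2 + 5x. Since p(0) = det(-L) = 0, x divides p(x). The eigenvalues sum to 8, which equals trace(L) = 2|E|. The largest eigenvalue, 5, is at most the vertex count 5.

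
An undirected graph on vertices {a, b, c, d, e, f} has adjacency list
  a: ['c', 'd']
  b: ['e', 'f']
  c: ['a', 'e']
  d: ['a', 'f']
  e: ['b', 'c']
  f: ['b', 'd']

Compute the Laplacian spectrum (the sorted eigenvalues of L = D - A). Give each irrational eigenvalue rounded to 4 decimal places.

Each diagonal entry of L is the vertex degree and each off-diagonal entry is -1 where an edge is present, 0 otherwise; in the order [a, b, c, d, e, f] the diagonal is [2, 2, 2, 2, 2, 2]. Diagonalising L (or applying a numerical eigensolver to the 6x6 matrix) gives the spectrum above. There is one zero in the spectrum, matching the 1 component. The eigenvalues sum to 12, which equals trace(L) = 2|E|.

[0, 1, 1, 3, 3, 4]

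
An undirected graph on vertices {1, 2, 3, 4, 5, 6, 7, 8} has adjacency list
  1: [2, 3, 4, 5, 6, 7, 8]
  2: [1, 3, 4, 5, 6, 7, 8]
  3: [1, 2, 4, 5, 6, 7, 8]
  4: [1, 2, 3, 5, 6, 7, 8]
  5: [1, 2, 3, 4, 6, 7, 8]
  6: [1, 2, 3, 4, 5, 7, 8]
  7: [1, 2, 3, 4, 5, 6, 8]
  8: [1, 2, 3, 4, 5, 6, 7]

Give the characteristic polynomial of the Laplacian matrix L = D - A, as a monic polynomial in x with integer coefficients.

x^8 - 56x^7 + 1344x^6 - 17920x^5 + 143360x^4 - 688128x^3 + 1835008x^2 - 2097152x

Each diagonal entry of L is the vertex degree and each off-diagonal entry is -1 where an edge is present, 0 otherwise; in the order [1, 2, 3, 4, 5, 6, 7, 8] the diagonal is [7, 7, 7, 7, 7, 7, 7, 7]. Computing det(xI - L) by cofactor expansion (or equivalently via sum-over-permutations) gives x^8 - 56x^7 + 1344x^6 - 17920x^5 + 143360x^4 - 688128x^3 + 1835008x^2 - 2097152x. The constant term is 0 because L is singular (the all-ones vector lies in its kernel).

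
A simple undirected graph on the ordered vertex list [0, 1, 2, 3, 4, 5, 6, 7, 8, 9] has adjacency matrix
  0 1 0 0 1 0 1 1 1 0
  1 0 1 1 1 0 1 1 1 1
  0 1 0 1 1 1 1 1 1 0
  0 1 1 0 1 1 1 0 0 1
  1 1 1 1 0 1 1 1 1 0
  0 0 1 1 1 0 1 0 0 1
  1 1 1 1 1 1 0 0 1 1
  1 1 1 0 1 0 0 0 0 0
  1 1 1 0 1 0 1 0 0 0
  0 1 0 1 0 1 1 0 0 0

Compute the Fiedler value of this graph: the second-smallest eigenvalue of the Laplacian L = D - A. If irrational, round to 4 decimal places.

2.8620

Reading degrees in the order [0, 1, 2, 3, 4, 5, 6, 7, 8, 9] gives [5, 8, 7, 6, 8, 5, 8, 4, 5, 4]; set D = diag(5, 8, 7, 6, 8, 5, 8, 4, 5, 4) and form L = D - A. The smallest Laplacian eigenvalue is always 0. The next one, lambda_2 = 2.8620, measures how hard the graph is to disconnect: larger values mean better connectivity.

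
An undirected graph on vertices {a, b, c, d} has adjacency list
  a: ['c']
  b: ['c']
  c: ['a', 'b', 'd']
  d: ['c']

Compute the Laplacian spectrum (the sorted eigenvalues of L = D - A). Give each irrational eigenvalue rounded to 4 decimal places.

With the vertex order [a, b, c, d], the degrees are [1, 1, 3, 1], giving D = diag(1, 1, 3, 1) and L = D - A. L is symmetric positive semidefinite, so every eigenvalue is real and nonnegative. By the matrix-tree theorem the graph has (1/4) * product of the nonzero eigenvalues = 1 spanning tree. There is one zero in the spectrum, matching the 1 component.

[0, 1, 1, 4]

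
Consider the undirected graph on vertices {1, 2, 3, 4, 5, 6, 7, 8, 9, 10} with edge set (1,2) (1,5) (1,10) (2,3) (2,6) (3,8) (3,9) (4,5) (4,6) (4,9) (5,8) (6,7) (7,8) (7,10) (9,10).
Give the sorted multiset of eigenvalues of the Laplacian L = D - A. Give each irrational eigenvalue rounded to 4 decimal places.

With the vertex order [1, 2, 3, 4, 5, 6, 7, 8, 9, 10], the degrees are [3, 3, 3, 3, 3, 3, 3, 3, 3, 3], giving D = diag(3, 3, 3, 3, 3, 3, 3, 3, 3, 3) and L = D - A. The multiplicity of 0 as a Laplacian eigenvalue equals the number of connected components. The single zero eigenvalue shows the graph is connected. There is one zero in the spectrum, matching the 1 component.

[0, 2, 2, 2, 2, 2, 5, 5, 5, 5]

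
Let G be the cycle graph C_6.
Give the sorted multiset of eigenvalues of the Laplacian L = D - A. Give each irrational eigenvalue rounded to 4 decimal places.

The graph has 6 vertices and degree multiset [2, 2, 2, 2, 2, 2]; D is the diagonal matrix of degrees and L = D - A. Diagonalising L (or applying a numerical eigensolver to the 6x6 matrix) gives the spectrum above. The single zero eigenvalue shows the graph is connected. The eigenvalues sum to 12, which equals trace(L) = 2|E|.

[0, 1, 1, 3, 3, 4]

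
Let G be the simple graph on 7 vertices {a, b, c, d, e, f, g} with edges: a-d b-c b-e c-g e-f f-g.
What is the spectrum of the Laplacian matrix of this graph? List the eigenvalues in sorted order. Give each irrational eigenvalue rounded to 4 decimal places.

With the vertex order [a, b, c, d, e, f, g], the degrees are [1, 2, 2, 1, 2, 2, 2], giving D = diag(1, 2, 2, 1, 2, 2, 2) and L = D - A. The multiplicity of 0 as a Laplacian eigenvalue equals the number of connected components. The 2 zero eigenvalues correspond to the 2 connected components. The largest eigenvalue, 3.6180, is at most the vertex count 7. There are 2 zeros in the spectrum, matching the 2 components.

[0, 0, 1.3820, 1.3820, 2, 3.6180, 3.6180]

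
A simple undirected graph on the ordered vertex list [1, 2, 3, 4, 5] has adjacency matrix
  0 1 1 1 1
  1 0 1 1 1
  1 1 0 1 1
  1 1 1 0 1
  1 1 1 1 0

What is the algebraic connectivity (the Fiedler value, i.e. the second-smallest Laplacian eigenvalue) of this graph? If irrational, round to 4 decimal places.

Each diagonal entry of L is the vertex degree and each off-diagonal entry is -1 where an edge is present, 0 otherwise; in the order [1, 2, 3, 4, 5] the diagonal is [4, 4, 4, 4, 4]. Computing the eigenvalues of L and sorting gives [0, 5, 5, 5, 5]. The Fiedler value lambda_2 = 5 is strictly positive, so the graph is connected. The largest eigenvalue, 5, is at most the vertex count 5.

5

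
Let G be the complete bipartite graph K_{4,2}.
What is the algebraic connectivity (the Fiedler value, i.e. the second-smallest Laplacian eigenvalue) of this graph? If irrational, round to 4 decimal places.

2

The graph has 6 vertices and degree multiset [4, 4, 2, 2, 2, 2]; D is the diagonal matrix of degrees and L = D - A. The sorted Laplacian eigenvalues are [0, 2, 2, 2, 4, 6]; the algebraic connectivity is the second entry, 2. The largest eigenvalue, 6, is at most the vertex count 6. There is one zero in the spectrum, matching the 1 component.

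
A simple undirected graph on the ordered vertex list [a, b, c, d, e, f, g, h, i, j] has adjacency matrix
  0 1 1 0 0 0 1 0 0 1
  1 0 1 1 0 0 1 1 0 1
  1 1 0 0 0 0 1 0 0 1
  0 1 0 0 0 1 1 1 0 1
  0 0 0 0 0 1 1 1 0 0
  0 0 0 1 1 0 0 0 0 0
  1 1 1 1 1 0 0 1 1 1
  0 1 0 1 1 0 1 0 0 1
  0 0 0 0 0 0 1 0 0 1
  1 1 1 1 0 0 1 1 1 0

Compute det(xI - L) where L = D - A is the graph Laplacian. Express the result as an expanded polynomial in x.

Reading degrees in the order [a, b, c, d, e, f, g, h, i, j] gives [4, 6, 4, 5, 3, 2, 8, 5, 2, 7]; set D = diag(4, 6, 4, 5, 3, 2, 8, 5, 2, 7) and form L = D - A. Computing det(xI - L) by cofactor expansion (or equivalently via sum-over-permutations) gives x^10 - 46x^9 + 911x^8 - 10164x^7 + 70161x^6 - 309526x^5 + 868780x^4 - 1488230x^3 + 1403235x^2 - 551050x. The coefficient of x^9 equals -trace(L) = -46, matching the sum of degrees. The largest eigenvalue, 9.0471, is at most the vertex count 10.

x^10 - 46x^9 + 911x^8 - 10164x^7 + 70161x^6 - 309526x^5 + 868780x^4 - 1488230x^3 + 1403235x^2 - 551050x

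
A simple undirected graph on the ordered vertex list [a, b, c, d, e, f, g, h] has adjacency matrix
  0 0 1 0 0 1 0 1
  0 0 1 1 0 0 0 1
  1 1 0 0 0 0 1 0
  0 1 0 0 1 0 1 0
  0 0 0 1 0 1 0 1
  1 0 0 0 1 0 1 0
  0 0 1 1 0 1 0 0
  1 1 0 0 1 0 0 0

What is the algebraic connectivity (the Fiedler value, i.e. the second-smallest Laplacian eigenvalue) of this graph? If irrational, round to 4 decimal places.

2

Reading degrees in the order [a, b, c, d, e, f, g, h] gives [3, 3, 3, 3, 3, 3, 3, 3]; set D = diag(3, 3, 3, 3, 3, 3, 3, 3) and form L = D - A. The sorted Laplacian eigenvalues are [0, 2, 2, 2, 4, 4, 4, 6]; the algebraic connectivity is the second entry, 2. There is one zero in the spectrum, matching the 1 component.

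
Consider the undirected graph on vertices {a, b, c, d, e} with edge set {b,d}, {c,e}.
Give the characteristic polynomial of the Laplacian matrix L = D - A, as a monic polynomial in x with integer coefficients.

x^5 - 4x^4 + 4x^3

Reading degrees in the order [a, b, c, d, e] gives [0, 1, 1, 1, 1]; set D = diag(0, 1, 1, 1, 1) and form L = D - A. L has integer entries, so p(x) = det(xI - L) has integer coefficients. Expanding the determinant yields x^5 - 4x^4 + 4x^3. The coefficient of x^4 equals -trace(L) = -4, matching the sum of degrees. The eigenvalues sum to 4, which equals trace(L) = 2|E|.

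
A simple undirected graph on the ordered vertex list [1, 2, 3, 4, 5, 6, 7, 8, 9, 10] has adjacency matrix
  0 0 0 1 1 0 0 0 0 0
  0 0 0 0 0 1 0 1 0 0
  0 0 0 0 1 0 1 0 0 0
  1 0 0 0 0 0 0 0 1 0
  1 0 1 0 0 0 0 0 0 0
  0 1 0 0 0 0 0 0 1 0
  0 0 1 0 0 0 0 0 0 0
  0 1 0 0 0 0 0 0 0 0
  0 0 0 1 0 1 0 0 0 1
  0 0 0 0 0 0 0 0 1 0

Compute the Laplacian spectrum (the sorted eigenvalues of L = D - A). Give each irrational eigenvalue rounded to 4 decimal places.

[0, 0.1172, 0.3820, 0.7586, 1.3820, 1.6674, 2.6180, 3.0846, 3.6180, 4.3721]

Each diagonal entry of L is the vertex degree and each off-diagonal entry is -1 where an edge is present, 0 otherwise; in the order [1, 2, 3, 4, 5, 6, 7, 8, 9, 10] the diagonal is [2, 2, 2, 2, 2, 2, 1, 1, 3, 1]. Since every row of L sums to 0, the all-ones vector is in the kernel and 0 is an eigenvalue.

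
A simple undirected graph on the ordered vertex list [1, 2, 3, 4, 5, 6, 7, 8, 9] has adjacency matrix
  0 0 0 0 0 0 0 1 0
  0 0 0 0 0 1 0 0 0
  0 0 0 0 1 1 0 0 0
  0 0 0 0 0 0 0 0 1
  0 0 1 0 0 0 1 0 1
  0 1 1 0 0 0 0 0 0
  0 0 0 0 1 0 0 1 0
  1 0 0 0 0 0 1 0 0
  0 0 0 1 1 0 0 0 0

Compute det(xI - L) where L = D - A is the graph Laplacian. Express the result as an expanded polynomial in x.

x^9 - 16x^8 + 104x^7 - 354x^6 + 677x^5 - 724x^4 + 405x^3 - 102x^2 + 9x

Reading degrees in the order [1, 2, 3, 4, 5, 6, 7, 8, 9] gives [1, 1, 2, 1, 3, 2, 2, 2, 2]; set D = diag(1, 1, 2, 1, 3, 2, 2, 2, 2) and form L = D - A. L has integer entries, so p(x) = det(xI - L) has integer coefficients. Expanding the determinant yields x^9 - 16x^8 + 104x^7 - 354x^6 + 677x^5 - 724x^4 + 405x^3 - 102x^2 + 9x. Since p(0) = det(-L) = 0, x divides p(x). There is one zero in the spectrum, matching the 1 component.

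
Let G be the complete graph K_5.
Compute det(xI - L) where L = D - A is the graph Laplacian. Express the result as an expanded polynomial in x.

The graph has 5 vertices and degree multiset [4, 4, 4, 4, 4]; D is the diagonal matrix of degrees and L = D - A. Computing det(xI - L) by cofactor expansion (or equivalently via sum-over-permutations) gives x^5 - 20x^4 + 150x^3 - 500x^2 + 625x. Since p(0) = det(-L) = 0, x divides p(x).

x^5 - 20x^4 + 150x^3 - 500x^2 + 625x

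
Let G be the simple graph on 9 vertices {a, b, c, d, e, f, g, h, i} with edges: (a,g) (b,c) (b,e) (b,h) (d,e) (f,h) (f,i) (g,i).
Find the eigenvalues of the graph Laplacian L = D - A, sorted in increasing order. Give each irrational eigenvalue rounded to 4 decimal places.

Reading degrees in the order [a, b, c, d, e, f, g, h, i] gives [1, 3, 1, 1, 2, 2, 2, 2, 2]; set D = diag(1, 3, 1, 1, 2, 2, 2, 2, 2) and form L = D - A. The multiplicity of 0 as a Laplacian eigenvalue equals the number of connected components. The single zero eigenvalue shows the graph is connected.

[0, 0.1404, 0.5362, 0.7754, 1.5803, 2.2449, 2.7784, 3.5988, 4.3455]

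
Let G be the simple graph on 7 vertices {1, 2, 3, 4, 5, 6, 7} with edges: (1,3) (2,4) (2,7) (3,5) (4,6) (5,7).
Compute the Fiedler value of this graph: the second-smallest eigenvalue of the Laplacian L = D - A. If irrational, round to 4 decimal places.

0.1981

With the vertex order [1, 2, 3, 4, 5, 6, 7], the degrees are [1, 2, 2, 2, 2, 1, 2], giving D = diag(1, 2, 2, 2, 2, 1, 2) and L = D - A. Computing the eigenvalues of L and sorting gives [0, 0.1981, 0.7530, 1.5550, 2.4450, 3.2470, 3.8019]. The Fiedler value lambda_2 = 0.1981 is strictly positive, so the graph is connected. There is one zero in the spectrum, matching the 1 component.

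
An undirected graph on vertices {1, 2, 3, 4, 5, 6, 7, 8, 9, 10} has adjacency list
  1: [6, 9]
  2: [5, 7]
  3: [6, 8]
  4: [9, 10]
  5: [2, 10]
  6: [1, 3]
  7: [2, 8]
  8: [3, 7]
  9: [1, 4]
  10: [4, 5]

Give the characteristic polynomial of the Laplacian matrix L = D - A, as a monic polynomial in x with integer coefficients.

With the vertex order [1, 2, 3, 4, 5, 6, 7, 8, 9, 10], the degrees are [2, 2, 2, 2, 2, 2, 2, 2, 2, 2], giving D = diag(2, 2, 2, 2, 2, 2, 2, 2, 2, 2) and L = D - A. L has integer entries, so p(x) = det(xI - L) has integer coefficients. Expanding the determinant yields x^10 - 20x^9 + 170x^8 - 800x^7 + 2275x^6 - 4004x^5 + 4290x^4 - 2640x^3 + 825x^2 - 100x. The coefficient of x^9 equals -trace(L) = -20, matching the sum of degrees.

x^10 - 20x^9 + 170x^8 - 800x^7 + 2275x^6 - 4004x^5 + 4290x^4 - 2640x^3 + 825x^2 - 100x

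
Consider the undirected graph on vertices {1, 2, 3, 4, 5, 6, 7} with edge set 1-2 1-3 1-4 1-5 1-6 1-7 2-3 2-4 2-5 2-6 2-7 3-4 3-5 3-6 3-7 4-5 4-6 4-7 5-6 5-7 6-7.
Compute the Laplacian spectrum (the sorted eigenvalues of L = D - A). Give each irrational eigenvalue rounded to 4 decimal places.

[0, 7, 7, 7, 7, 7, 7]

With the vertex order [1, 2, 3, 4, 5, 6, 7], the degrees are [6, 6, 6, 6, 6, 6, 6], giving D = diag(6, 6, 6, 6, 6, 6, 6) and L = D - A. Since every row of L sums to 0, the all-ones vector is in the kernel and 0 is an eigenvalue. The single zero eigenvalue shows the graph is connected. By the matrix-tree theorem the graph has (1/7) * product of the nonzero eigenvalues = 16807 spanning trees.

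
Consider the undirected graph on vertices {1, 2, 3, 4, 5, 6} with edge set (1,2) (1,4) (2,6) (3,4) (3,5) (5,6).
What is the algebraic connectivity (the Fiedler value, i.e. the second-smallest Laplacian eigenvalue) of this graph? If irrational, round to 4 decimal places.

With the vertex order [1, 2, 3, 4, 5, 6], the degrees are [2, 2, 2, 2, 2, 2], giving D = diag(2, 2, 2, 2, 2, 2) and L = D - A. Computing the eigenvalues of L and sorting gives [0, 1, 1, 3, 3, 4]. The Fiedler value lambda_2 = 1 is strictly positive, so the graph is connected. By the matrix-tree theorem the graph has (1/6) * product of the nonzero eigenvalues = 6 spanning trees.

1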